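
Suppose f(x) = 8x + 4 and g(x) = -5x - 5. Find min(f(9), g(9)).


f(9) = 76
g(9) = -50
min = -50

-50


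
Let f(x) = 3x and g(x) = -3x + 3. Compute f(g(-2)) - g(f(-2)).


f(g(-2)) = 27
g(f(-2)) = 21
Difference = 6

6


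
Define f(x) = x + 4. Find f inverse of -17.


Solve x + 4 = -17
x = (-17 - 4) / 1 = -21

-21


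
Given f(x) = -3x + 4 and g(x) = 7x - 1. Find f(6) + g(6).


f(6) = -14
g(6) = 41
Sum = 27

27


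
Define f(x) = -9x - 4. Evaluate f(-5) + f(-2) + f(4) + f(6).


f(-5) = 41
f(-2) = 14
f(4) = -40
f(6) = -58
Sum = -43

-43


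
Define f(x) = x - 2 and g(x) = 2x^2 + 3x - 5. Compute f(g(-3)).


g(-3) = 4
f(4) = 2

2


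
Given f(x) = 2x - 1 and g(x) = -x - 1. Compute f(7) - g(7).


f(7) = 13
g(7) = -8
Difference = 21

21


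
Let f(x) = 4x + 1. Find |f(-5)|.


f(-5) = -19
|-19| = 19

19


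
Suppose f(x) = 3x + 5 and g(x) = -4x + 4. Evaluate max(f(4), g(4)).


17


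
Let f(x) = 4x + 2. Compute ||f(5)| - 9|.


f(5) = 22
|22| = 22
|22 - 9| = 13

13


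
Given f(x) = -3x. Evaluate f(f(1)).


f(1) = -3
f(-3) = 9

9


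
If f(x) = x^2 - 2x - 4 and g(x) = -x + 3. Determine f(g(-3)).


g(-3) = 6
f(6) = 1*(6)^2 - 2*(6) - 4 = 20

20


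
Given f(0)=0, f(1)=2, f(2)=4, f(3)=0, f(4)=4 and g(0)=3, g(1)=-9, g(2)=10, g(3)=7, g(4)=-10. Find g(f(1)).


10


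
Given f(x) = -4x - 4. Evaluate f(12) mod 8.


f(12) = -52
-52 mod 8 = 4

4


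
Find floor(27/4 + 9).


27/4 = 6.75
6.75 + 9 = 15.75
floor(15.75) = 15

15


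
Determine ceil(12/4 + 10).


12/4 = 3
3 + 10 = 13
ceil(13) = 13

13


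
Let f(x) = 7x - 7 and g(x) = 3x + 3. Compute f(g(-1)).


g(-1) = 0
f(0) = -7

-7


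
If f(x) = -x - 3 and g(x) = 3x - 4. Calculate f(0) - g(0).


f(0) = -3
g(0) = -4
Difference = 1

1


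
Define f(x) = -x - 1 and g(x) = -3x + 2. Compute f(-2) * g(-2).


f(-2) = 1
g(-2) = 8
Product = 8

8


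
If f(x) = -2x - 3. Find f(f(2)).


f(2) = -7
f(-7) = 11

11


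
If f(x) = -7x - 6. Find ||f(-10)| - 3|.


f(-10) = 64
|64| = 64
|64 - 3| = 61

61


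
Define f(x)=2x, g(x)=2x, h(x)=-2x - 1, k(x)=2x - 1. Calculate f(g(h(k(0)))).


k(0) = -1
h(-1) = 1
g(1) = 2
f(2) = 4

4


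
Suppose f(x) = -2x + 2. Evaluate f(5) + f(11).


f(5) = -8
f(11) = -20
Sum = -28

-28


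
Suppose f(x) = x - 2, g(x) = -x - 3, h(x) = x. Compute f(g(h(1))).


-6


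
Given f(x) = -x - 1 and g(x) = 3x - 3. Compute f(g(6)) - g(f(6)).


f(g(6)) = -16
g(f(6)) = -24
Difference = 8

8


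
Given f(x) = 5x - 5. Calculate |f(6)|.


f(6) = 25
|25| = 25

25


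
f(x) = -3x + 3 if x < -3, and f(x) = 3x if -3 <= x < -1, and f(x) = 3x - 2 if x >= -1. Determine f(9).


9 satisfies x >= -1
f(9) = 25

25


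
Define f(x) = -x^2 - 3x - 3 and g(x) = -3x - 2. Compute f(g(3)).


g(3) = -11
f(-11) = (-1)*(-11)^2 - 3*(-11) - 3 = -91

-91


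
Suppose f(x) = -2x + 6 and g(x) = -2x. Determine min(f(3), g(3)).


f(3) = 0
g(3) = -6
min = -6

-6


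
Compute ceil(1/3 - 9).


1/3 = 0.3333
0.3333 - 9 = -8.6667
ceil(-8.6667) = -8

-8


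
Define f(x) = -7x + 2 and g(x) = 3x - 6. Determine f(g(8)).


-124


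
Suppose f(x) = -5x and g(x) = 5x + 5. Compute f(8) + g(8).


f(8) = -40
g(8) = 45
Sum = 5

5


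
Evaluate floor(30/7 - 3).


30/7 = 4.2857
4.2857 - 3 = 1.2857
floor(1.2857) = 1

1


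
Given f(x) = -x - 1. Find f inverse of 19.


Solve -x - 1 = 19
x = (19 + 1) / (-1) = -20

-20


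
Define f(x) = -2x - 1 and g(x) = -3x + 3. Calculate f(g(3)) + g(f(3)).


35


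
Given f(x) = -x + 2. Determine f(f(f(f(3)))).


f(3) = -1
f(-1) = 3
f(3) = -1
f(-1) = 3

3


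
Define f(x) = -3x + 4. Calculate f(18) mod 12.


10


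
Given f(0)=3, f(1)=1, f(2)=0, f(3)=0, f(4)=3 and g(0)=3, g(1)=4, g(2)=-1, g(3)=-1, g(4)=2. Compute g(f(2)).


f(2) = 0
g(0) = 3

3


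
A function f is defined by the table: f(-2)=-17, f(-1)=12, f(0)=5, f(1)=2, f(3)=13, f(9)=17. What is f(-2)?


Reading from the table at x = -2

-17


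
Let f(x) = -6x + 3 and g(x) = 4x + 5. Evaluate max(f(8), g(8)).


f(8) = -45
g(8) = 37
max = 37

37


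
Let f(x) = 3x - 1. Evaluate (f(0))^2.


1


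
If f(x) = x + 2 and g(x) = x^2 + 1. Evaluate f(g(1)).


g(1) = 2
f(2) = 4

4


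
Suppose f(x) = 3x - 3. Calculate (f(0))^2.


9


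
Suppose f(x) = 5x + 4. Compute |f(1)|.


f(1) = 9
|9| = 9

9


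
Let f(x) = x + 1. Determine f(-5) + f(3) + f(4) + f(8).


14


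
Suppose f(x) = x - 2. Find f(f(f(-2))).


f(-2) = -4
f(-4) = -6
f(-6) = -8

-8


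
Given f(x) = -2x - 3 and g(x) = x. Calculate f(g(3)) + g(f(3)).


f(g(3)) = -9
g(f(3)) = -9
Sum = -18

-18


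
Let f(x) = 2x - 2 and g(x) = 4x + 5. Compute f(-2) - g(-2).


f(-2) = -6
g(-2) = -3
Difference = -3

-3


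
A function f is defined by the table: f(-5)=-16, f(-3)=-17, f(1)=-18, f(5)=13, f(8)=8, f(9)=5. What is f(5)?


Reading from the table at x = 5

13


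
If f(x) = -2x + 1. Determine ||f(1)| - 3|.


f(1) = -1
|-1| = 1
|1 - 3| = 2

2


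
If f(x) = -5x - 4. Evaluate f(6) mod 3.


f(6) = -34
-34 mod 3 = 2

2


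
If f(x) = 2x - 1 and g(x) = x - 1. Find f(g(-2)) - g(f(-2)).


f(g(-2)) = -7
g(f(-2)) = -6
Difference = -1

-1


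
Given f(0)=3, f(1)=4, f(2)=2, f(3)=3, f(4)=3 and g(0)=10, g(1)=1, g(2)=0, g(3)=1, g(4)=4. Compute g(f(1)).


f(1) = 4
g(4) = 4

4


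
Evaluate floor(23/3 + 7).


23/3 = 7.6667
7.6667 + 7 = 14.6667
floor(14.6667) = 14

14


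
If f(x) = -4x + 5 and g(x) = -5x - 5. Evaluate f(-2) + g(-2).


f(-2) = 13
g(-2) = 5
Sum = 18

18


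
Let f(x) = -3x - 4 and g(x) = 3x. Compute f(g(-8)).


g(-8) = -24
f(-24) = 68

68


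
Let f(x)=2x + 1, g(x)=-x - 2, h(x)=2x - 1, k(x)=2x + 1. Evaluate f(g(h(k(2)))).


-21


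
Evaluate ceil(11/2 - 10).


-4


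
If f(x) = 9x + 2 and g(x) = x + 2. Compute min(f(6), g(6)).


f(6) = 56
g(6) = 8
min = 8

8


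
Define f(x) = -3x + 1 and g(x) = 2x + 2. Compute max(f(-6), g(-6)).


f(-6) = 19
g(-6) = -10
max = 19

19


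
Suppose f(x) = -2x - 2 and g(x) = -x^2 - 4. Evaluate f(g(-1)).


g(-1) = -5
f(-5) = 8

8


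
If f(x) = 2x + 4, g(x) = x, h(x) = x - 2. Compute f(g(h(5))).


h(5) = 3
g(3) = 3
f(3) = 10

10


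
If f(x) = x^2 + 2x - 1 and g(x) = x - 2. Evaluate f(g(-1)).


2


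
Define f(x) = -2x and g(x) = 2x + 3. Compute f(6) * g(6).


f(6) = -12
g(6) = 15
Product = -180

-180


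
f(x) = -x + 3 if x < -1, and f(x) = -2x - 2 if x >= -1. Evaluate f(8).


8 satisfies x >= -1
f(8) = -18

-18


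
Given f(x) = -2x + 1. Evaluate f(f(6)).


23


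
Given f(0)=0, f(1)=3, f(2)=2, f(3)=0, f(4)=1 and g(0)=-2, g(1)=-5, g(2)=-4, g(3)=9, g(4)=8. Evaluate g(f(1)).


f(1) = 3
g(3) = 9

9


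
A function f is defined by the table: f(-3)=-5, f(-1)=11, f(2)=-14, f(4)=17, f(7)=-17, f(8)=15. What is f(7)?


-17


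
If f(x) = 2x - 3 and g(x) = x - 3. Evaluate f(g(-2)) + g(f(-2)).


f(g(-2)) = -13
g(f(-2)) = -10
Sum = -23

-23


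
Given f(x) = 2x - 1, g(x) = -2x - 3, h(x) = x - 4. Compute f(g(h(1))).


h(1) = -3
g(-3) = 3
f(3) = 5

5


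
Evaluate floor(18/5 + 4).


18/5 = 3.6
3.6 + 4 = 7.6
floor(7.6) = 7

7


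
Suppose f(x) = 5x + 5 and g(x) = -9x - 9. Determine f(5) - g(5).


f(5) = 30
g(5) = -54
Difference = 84

84


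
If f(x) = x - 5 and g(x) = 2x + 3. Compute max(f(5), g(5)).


f(5) = 0
g(5) = 13
max = 13

13


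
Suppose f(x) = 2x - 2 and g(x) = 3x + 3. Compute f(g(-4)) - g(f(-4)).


f(g(-4)) = -20
g(f(-4)) = -27
Difference = 7

7


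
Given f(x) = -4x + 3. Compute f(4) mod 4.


f(4) = -13
-13 mod 4 = 3

3


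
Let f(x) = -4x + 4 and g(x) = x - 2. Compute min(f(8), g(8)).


f(8) = -28
g(8) = 6
min = -28

-28


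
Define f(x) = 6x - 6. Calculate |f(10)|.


f(10) = 54
|54| = 54

54


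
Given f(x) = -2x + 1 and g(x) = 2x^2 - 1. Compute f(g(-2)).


-13


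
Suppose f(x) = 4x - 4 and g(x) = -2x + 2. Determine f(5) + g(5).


f(5) = 16
g(5) = -8
Sum = 8

8


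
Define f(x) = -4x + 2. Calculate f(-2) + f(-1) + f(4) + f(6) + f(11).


f(-2) = 10
f(-1) = 6
f(4) = -14
f(6) = -22
f(11) = -42
Sum = -62

-62


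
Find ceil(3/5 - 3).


3/5 = 0.6
0.6 - 3 = -2.4
ceil(-2.4) = -2

-2


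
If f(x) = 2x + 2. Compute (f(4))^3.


1000


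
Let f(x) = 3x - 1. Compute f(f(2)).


f(2) = 5
f(5) = 14

14


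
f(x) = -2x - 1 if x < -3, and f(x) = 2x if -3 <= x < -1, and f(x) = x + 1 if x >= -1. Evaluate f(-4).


-4 satisfies x < -3
f(-4) = 7

7


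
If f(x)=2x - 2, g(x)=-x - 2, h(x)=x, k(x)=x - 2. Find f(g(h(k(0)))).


k(0) = -2
h(-2) = -2
g(-2) = 0
f(0) = -2

-2


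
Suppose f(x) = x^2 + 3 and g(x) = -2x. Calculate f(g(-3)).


39


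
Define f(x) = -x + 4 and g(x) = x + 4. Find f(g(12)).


g(12) = 16
f(16) = -12

-12


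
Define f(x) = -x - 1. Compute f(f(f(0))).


f(0) = -1
f(-1) = 0
f(0) = -1

-1


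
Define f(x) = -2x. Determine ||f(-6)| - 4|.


f(-6) = 12
|12| = 12
|12 - 4| = 8

8


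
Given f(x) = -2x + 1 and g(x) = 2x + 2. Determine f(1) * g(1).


f(1) = -1
g(1) = 4
Product = -4

-4


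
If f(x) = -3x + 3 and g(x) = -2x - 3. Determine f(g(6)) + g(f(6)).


f(g(6)) = 48
g(f(6)) = 27
Sum = 75

75


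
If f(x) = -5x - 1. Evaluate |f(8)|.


41


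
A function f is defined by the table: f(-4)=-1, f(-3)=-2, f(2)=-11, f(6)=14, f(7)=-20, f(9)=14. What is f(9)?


Reading from the table at x = 9

14


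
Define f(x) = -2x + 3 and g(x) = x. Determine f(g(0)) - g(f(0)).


f(g(0)) = 3
g(f(0)) = 3
Difference = 0

0


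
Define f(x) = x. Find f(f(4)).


f(4) = 4
f(4) = 4

4


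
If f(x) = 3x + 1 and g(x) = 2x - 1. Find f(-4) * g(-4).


99


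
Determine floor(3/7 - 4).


-4


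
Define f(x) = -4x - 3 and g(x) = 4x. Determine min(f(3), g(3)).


-15


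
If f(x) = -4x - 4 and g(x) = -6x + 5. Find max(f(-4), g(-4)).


f(-4) = 12
g(-4) = 29
max = 29

29


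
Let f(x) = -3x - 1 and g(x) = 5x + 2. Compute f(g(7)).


g(7) = 37
f(37) = -112

-112


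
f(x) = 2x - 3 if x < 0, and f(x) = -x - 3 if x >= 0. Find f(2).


2 satisfies x >= 0
f(2) = -5

-5


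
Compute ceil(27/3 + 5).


27/3 = 9
9 + 5 = 14
ceil(14) = 14

14


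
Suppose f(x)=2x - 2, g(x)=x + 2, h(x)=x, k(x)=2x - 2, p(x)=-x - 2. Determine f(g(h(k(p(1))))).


p(1) = -3
k(-3) = -8
h(-8) = -8
g(-8) = -6
f(-6) = -14

-14


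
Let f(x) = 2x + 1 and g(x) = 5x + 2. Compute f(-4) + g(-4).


-25


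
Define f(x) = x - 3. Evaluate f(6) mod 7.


f(6) = 3
3 mod 7 = 3

3


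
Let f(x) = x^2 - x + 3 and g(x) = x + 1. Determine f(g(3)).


g(3) = 4
f(4) = 1*(4)^2 - 1*(4) + 3 = 15

15


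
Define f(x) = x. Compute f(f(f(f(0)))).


f(0) = 0
f(0) = 0
f(0) = 0
f(0) = 0

0


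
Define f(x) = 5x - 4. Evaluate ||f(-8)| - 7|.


f(-8) = -44
|-44| = 44
|44 - 7| = 37

37


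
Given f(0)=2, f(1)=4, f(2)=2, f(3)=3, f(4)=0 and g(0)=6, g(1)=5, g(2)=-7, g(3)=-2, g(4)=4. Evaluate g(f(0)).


f(0) = 2
g(2) = -7

-7


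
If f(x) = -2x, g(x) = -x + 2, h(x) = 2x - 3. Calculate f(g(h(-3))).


-22


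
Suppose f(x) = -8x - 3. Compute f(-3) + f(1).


f(-3) = 21
f(1) = -11
Sum = 10

10


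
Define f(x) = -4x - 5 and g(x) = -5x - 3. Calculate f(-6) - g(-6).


-8


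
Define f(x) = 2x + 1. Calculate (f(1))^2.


f(1) = 3
(3)^2 = 9

9


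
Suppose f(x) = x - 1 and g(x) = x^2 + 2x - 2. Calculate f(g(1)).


g(1) = 1
f(1) = 0

0


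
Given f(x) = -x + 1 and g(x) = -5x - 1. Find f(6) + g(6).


f(6) = -5
g(6) = -31
Sum = -36

-36


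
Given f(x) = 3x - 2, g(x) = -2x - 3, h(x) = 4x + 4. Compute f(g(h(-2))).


h(-2) = -4
g(-4) = 5
f(5) = 13

13


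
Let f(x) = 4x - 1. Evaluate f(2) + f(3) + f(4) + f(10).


f(2) = 7
f(3) = 11
f(4) = 15
f(10) = 39
Sum = 72

72


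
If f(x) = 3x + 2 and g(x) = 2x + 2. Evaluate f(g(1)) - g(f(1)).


f(g(1)) = 14
g(f(1)) = 12
Difference = 2

2


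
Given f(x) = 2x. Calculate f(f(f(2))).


16


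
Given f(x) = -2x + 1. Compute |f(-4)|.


f(-4) = 9
|9| = 9

9


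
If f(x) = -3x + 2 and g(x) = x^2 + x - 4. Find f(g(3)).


g(3) = 8
f(8) = -22

-22


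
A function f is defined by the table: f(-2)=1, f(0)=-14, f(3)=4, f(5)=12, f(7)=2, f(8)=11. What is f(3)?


Reading from the table at x = 3

4


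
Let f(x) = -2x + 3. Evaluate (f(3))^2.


f(3) = -3
(-3)^2 = 9

9


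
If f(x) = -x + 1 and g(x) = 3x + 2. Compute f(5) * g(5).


-68


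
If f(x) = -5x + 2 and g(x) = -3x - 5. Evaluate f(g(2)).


g(2) = -11
f(-11) = 57

57


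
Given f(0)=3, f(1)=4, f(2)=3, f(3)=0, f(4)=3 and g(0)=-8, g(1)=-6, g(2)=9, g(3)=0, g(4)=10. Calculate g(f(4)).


f(4) = 3
g(3) = 0

0


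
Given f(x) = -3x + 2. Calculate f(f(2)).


f(2) = -4
f(-4) = 14

14


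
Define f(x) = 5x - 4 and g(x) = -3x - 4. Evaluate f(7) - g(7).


56


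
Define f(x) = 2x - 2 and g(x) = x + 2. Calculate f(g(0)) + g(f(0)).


f(g(0)) = 2
g(f(0)) = 0
Sum = 2

2


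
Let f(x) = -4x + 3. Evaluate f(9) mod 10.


f(9) = -33
-33 mod 10 = 7

7


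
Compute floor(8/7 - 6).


8/7 = 1.1429
1.1429 - 6 = -4.8571
floor(-4.8571) = -5

-5


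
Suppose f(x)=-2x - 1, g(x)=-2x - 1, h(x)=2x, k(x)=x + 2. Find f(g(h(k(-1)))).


k(-1) = 1
h(1) = 2
g(2) = -5
f(-5) = 9

9


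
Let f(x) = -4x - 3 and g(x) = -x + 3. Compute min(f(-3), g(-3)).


f(-3) = 9
g(-3) = 6
min = 6

6


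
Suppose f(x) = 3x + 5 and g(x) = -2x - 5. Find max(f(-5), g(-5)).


f(-5) = -10
g(-5) = 5
max = 5

5


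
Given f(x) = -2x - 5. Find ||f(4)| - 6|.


f(4) = -13
|-13| = 13
|13 - 6| = 7

7


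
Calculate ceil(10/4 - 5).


10/4 = 2.5
2.5 - 5 = -2.5
ceil(-2.5) = -2

-2


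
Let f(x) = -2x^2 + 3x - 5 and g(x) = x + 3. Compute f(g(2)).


g(2) = 5
f(5) = (-2)*(5)^2 + 3*(5) - 5 = -40

-40


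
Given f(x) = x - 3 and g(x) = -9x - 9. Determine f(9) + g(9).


f(9) = 6
g(9) = -90
Sum = -84

-84


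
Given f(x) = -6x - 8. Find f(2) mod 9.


f(2) = -20
-20 mod 9 = 7

7


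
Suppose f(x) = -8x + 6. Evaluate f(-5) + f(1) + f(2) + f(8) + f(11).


f(-5) = 46
f(1) = -2
f(2) = -10
f(8) = -58
f(11) = -82
Sum = -106

-106


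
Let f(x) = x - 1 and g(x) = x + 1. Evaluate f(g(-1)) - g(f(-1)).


f(g(-1)) = -1
g(f(-1)) = -1
Difference = 0

0


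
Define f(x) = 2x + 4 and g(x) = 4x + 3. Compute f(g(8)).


g(8) = 35
f(35) = 74

74


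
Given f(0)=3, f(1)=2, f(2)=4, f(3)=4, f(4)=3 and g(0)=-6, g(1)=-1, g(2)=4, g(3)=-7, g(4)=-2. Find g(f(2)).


-2


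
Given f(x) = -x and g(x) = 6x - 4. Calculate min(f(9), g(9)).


f(9) = -9
g(9) = 50
min = -9

-9


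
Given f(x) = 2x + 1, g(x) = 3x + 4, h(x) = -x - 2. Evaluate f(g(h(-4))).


h(-4) = 2
g(2) = 10
f(10) = 21

21


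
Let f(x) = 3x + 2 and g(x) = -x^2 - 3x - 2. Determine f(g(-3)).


g(-3) = -2
f(-2) = -4

-4


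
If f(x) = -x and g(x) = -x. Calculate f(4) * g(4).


f(4) = -4
g(4) = -4
Product = 16

16


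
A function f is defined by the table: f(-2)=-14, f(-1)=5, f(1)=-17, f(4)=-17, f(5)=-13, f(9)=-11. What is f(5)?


Reading from the table at x = 5

-13


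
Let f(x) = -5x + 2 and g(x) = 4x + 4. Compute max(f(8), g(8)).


36


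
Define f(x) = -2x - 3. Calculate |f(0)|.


f(0) = -3
|-3| = 3

3


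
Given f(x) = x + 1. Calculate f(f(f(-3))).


f(-3) = -2
f(-2) = -1
f(-1) = 0

0


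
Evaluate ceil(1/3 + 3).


1/3 = 0.3333
0.3333 + 3 = 3.3333
ceil(3.3333) = 4

4


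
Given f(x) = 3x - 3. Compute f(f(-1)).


-21


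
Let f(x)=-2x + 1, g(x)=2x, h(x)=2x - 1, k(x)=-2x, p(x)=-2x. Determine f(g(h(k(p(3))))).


-91


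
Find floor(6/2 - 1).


6/2 = 3
3 - 1 = 2
floor(2) = 2

2


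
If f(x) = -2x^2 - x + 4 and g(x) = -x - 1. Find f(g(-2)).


g(-2) = 1
f(1) = (-2)*(1)^2 - 1*(1) + 4 = 1

1


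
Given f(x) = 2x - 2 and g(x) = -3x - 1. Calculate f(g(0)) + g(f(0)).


f(g(0)) = -4
g(f(0)) = 5
Sum = 1

1


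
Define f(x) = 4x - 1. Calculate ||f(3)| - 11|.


f(3) = 11
|11| = 11
|11 - 11| = 0

0


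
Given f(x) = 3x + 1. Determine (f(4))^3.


f(4) = 13
(13)^3 = 2197

2197


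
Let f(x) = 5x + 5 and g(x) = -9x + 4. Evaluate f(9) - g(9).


f(9) = 50
g(9) = -77
Difference = 127

127


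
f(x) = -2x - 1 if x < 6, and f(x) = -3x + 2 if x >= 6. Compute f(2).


2 satisfies x < 6
f(2) = -5

-5


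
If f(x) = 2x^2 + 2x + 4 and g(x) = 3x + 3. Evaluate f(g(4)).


g(4) = 15
f(15) = 2*(15)^2 + 2*(15) + 4 = 484

484


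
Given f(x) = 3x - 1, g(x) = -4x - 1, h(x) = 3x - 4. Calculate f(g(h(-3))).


h(-3) = -13
g(-13) = 51
f(51) = 152

152


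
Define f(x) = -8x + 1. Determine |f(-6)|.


f(-6) = 49
|49| = 49

49


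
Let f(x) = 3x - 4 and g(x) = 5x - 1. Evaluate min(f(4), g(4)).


f(4) = 8
g(4) = 19
min = 8

8


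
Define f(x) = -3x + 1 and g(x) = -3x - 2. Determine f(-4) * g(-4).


130


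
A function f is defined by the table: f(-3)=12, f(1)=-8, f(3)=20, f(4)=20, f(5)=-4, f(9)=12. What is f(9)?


Reading from the table at x = 9

12


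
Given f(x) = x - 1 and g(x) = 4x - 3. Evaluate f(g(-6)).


-28


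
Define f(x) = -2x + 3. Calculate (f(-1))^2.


f(-1) = 5
(5)^2 = 25

25


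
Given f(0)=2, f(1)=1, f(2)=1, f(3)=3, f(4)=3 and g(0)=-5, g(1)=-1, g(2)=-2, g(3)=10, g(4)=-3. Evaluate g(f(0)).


f(0) = 2
g(2) = -2

-2


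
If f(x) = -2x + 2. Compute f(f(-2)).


f(-2) = 6
f(6) = -10

-10


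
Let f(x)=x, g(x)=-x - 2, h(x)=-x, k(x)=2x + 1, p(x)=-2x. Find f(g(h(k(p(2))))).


p(2) = -4
k(-4) = -7
h(-7) = 7
g(7) = -9
f(-9) = -9

-9


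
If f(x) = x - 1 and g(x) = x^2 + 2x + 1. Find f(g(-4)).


8


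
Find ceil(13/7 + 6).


8


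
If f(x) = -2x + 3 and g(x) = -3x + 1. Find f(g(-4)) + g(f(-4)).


f(g(-4)) = -23
g(f(-4)) = -32
Sum = -55

-55


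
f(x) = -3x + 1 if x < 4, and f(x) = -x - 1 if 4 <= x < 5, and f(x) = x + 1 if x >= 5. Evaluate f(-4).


-4 satisfies x < 4
f(-4) = 13

13


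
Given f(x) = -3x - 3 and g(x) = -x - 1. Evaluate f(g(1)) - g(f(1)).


f(g(1)) = 3
g(f(1)) = 5
Difference = -2

-2


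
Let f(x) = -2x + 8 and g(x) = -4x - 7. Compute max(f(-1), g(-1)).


f(-1) = 10
g(-1) = -3
max = 10

10


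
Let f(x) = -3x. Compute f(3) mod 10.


f(3) = -9
-9 mod 10 = 1

1


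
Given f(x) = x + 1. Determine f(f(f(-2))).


f(-2) = -1
f(-1) = 0
f(0) = 1

1


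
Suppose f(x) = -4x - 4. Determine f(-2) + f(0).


f(-2) = 4
f(0) = -4
Sum = 0

0


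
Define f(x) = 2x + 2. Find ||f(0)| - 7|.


f(0) = 2
|2| = 2
|2 - 7| = 5

5


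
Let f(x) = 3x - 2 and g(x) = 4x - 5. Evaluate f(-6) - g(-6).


f(-6) = -20
g(-6) = -29
Difference = 9

9


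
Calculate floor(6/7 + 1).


6/7 = 0.8571
0.8571 + 1 = 1.8571
floor(1.8571) = 1

1


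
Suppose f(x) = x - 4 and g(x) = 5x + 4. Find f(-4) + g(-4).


f(-4) = -8
g(-4) = -16
Sum = -24

-24


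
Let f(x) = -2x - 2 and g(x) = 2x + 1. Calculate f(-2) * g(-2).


f(-2) = 2
g(-2) = -3
Product = -6

-6


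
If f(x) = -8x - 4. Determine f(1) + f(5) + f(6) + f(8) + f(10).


f(1) = -12
f(5) = -44
f(6) = -52
f(8) = -68
f(10) = -84
Sum = -260

-260


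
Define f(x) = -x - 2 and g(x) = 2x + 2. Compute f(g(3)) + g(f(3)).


f(g(3)) = -10
g(f(3)) = -8
Sum = -18

-18


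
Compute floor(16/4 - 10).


16/4 = 4
4 - 10 = -6
floor(-6) = -6

-6


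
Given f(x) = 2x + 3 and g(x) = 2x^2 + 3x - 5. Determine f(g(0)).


g(0) = -5
f(-5) = -7

-7


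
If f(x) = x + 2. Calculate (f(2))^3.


f(2) = 4
(4)^3 = 64

64


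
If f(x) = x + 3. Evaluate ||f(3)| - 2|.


f(3) = 6
|6| = 6
|6 - 2| = 4

4


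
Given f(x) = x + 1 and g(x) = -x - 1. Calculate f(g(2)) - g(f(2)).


f(g(2)) = -2
g(f(2)) = -4
Difference = 2

2


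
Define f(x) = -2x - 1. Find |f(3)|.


f(3) = -7
|-7| = 7

7


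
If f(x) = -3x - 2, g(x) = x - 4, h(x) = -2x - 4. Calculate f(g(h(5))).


h(5) = -14
g(-14) = -18
f(-18) = 52

52


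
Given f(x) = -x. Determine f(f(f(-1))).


f(-1) = 1
f(1) = -1
f(-1) = 1

1


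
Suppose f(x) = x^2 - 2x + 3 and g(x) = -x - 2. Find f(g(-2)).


3


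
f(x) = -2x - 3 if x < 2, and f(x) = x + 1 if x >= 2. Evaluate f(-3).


3


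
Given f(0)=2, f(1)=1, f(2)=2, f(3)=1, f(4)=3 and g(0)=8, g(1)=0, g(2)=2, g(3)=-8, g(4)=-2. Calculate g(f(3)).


f(3) = 1
g(1) = 0

0


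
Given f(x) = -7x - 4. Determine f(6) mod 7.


3


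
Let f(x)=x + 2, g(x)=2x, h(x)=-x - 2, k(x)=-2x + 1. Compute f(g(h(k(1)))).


k(1) = -1
h(-1) = -1
g(-1) = -2
f(-2) = 0

0


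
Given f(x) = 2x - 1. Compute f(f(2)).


f(2) = 3
f(3) = 5

5


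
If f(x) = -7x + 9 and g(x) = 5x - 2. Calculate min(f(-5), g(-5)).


f(-5) = 44
g(-5) = -27
min = -27

-27


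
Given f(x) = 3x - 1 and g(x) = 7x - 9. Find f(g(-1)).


g(-1) = -16
f(-16) = -49

-49


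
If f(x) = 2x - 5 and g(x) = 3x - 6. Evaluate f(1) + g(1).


f(1) = -3
g(1) = -3
Sum = -6

-6


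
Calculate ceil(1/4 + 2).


3


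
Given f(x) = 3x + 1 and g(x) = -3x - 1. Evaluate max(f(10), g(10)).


f(10) = 31
g(10) = -31
max = 31

31


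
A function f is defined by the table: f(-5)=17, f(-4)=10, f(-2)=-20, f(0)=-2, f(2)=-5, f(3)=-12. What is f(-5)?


Reading from the table at x = -5

17


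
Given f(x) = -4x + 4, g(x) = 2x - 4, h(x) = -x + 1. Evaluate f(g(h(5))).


h(5) = -4
g(-4) = -12
f(-12) = 52

52


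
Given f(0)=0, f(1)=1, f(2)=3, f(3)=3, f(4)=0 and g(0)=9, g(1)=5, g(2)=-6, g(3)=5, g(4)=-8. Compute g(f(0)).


9


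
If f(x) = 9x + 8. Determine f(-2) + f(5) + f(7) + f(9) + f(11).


310


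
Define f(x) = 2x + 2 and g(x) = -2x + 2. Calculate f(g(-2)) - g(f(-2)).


f(g(-2)) = 14
g(f(-2)) = 6
Difference = 8

8


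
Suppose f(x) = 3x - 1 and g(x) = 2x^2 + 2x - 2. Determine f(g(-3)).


g(-3) = 10
f(10) = 29

29


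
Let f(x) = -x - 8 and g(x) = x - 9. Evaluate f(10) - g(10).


f(10) = -18
g(10) = 1
Difference = -19

-19


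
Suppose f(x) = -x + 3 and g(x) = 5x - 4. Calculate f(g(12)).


g(12) = 56
f(56) = -53

-53


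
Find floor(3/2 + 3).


3/2 = 1.5
1.5 + 3 = 4.5
floor(4.5) = 4

4


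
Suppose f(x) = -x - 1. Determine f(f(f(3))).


f(3) = -4
f(-4) = 3
f(3) = -4

-4


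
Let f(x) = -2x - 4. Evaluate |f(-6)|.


f(-6) = 8
|8| = 8

8


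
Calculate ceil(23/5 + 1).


6


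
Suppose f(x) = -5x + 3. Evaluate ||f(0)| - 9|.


f(0) = 3
|3| = 3
|3 - 9| = 6

6


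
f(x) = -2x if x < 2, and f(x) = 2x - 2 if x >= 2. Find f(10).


10 satisfies x >= 2
f(10) = 18

18


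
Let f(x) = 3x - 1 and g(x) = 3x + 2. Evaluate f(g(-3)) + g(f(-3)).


f(g(-3)) = -22
g(f(-3)) = -28
Sum = -50

-50


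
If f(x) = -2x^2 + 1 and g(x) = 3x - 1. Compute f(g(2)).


g(2) = 5
f(5) = (-2)*(5)^2 + 1 = -49

-49


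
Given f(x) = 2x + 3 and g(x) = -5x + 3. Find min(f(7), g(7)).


f(7) = 17
g(7) = -32
min = -32

-32


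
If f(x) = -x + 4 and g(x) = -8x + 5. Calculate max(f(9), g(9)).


-5


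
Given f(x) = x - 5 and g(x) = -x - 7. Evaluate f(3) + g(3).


f(3) = -2
g(3) = -10
Sum = -12

-12


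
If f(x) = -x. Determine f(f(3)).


f(3) = -3
f(-3) = 3

3


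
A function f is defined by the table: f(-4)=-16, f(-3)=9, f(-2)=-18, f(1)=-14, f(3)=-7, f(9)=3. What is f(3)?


Reading from the table at x = 3

-7


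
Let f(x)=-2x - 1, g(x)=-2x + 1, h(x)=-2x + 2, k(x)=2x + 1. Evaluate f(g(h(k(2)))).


-35


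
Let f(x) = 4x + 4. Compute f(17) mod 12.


0


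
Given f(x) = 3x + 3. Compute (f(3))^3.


f(3) = 12
(12)^3 = 1728

1728


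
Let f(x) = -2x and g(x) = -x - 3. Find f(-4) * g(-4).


f(-4) = 8
g(-4) = 1
Product = 8

8


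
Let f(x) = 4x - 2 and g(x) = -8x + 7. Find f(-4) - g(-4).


f(-4) = -18
g(-4) = 39
Difference = -57

-57


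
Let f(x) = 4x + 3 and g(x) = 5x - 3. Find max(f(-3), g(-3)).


-9


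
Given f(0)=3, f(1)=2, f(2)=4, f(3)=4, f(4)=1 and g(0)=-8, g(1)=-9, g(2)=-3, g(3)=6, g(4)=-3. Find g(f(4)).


-9


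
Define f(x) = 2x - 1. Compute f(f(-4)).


f(-4) = -9
f(-9) = -19

-19


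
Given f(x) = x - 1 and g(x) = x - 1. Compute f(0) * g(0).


f(0) = -1
g(0) = -1
Product = 1

1


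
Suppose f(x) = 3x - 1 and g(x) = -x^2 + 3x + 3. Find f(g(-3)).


g(-3) = -15
f(-15) = -46

-46


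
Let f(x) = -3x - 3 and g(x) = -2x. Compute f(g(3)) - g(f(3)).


f(g(3)) = 15
g(f(3)) = 24
Difference = -9

-9


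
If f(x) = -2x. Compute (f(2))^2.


f(2) = -4
(-4)^2 = 16

16


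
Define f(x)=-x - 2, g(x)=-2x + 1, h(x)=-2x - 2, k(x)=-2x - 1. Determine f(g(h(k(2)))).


k(2) = -5
h(-5) = 8
g(8) = -15
f(-15) = 13

13


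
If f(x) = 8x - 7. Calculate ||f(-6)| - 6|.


f(-6) = -55
|-55| = 55
|55 - 6| = 49

49


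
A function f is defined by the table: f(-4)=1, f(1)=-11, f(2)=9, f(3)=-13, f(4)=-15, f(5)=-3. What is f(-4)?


Reading from the table at x = -4

1


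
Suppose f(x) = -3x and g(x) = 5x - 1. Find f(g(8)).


g(8) = 39
f(39) = -117

-117


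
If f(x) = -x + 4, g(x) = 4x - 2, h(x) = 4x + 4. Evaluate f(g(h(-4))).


h(-4) = -12
g(-12) = -50
f(-50) = 54

54


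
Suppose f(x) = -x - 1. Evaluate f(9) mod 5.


f(9) = -10
-10 mod 5 = 0

0


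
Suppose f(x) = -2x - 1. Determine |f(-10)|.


f(-10) = 19
|19| = 19

19


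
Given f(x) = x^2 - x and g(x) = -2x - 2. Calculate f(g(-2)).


g(-2) = 2
f(2) = 1*(2)^2 - 1*(2) = 2

2


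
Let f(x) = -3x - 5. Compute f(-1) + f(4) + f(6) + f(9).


-74


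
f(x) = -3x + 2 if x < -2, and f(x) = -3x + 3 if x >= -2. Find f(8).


-21


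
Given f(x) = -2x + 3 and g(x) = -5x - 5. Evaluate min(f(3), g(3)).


f(3) = -3
g(3) = -20
min = -20

-20


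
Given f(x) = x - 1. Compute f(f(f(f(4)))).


f(4) = 3
f(3) = 2
f(2) = 1
f(1) = 0

0


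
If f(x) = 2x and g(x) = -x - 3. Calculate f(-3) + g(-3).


-6


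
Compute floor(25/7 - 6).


25/7 = 3.5714
3.5714 - 6 = -2.4286
floor(-2.4286) = -3

-3


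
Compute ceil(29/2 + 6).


29/2 = 14.5
14.5 + 6 = 20.5
ceil(20.5) = 21

21


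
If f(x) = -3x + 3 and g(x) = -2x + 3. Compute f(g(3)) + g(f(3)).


f(g(3)) = 12
g(f(3)) = 15
Sum = 27

27


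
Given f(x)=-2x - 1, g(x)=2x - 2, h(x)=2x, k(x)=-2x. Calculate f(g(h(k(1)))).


k(1) = -2
h(-2) = -4
g(-4) = -10
f(-10) = 19

19


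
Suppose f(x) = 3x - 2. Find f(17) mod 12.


f(17) = 49
49 mod 12 = 1

1


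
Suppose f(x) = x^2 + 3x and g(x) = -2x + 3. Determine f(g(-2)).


g(-2) = 7
f(7) = 1*(7)^2 + 3*(7) = 70

70


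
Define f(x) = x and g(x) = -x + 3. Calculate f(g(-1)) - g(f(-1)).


f(g(-1)) = 4
g(f(-1)) = 4
Difference = 0

0


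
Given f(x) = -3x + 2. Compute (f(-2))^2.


f(-2) = 8
(8)^2 = 64

64


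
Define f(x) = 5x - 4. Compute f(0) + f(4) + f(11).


f(0) = -4
f(4) = 16
f(11) = 51
Sum = 63

63


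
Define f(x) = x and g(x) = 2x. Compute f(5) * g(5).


f(5) = 5
g(5) = 10
Product = 50

50


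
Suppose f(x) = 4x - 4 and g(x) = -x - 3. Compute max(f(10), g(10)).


f(10) = 36
g(10) = -13
max = 36

36


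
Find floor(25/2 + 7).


25/2 = 12.5
12.5 + 7 = 19.5
floor(19.5) = 19

19


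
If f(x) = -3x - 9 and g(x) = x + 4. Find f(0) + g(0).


f(0) = -9
g(0) = 4
Sum = -5

-5


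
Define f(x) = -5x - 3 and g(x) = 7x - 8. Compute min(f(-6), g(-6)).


f(-6) = 27
g(-6) = -50
min = -50

-50


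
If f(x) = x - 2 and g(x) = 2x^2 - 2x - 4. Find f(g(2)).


g(2) = 0
f(0) = -2

-2


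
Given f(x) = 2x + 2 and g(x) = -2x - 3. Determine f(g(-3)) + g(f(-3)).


f(g(-3)) = 8
g(f(-3)) = 5
Sum = 13

13


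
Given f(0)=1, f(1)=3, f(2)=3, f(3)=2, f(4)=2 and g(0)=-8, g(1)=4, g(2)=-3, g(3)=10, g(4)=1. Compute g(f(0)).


f(0) = 1
g(1) = 4

4


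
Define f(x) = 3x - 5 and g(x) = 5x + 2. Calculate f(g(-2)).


g(-2) = -8
f(-8) = -29

-29


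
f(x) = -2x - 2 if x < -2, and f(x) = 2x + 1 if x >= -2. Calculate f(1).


1 satisfies x >= -2
f(1) = 3

3


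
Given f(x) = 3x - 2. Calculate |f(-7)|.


f(-7) = -23
|-23| = 23

23


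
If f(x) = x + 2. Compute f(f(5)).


f(5) = 7
f(7) = 9

9


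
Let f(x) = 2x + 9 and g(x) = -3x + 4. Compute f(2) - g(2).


f(2) = 13
g(2) = -2
Difference = 15

15


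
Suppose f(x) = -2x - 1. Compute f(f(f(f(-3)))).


f(-3) = 5
f(5) = -11
f(-11) = 21
f(21) = -43

-43


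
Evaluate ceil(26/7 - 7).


26/7 = 3.7143
3.7143 - 7 = -3.2857
ceil(-3.2857) = -3

-3


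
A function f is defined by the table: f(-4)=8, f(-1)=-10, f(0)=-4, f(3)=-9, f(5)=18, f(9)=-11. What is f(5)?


Reading from the table at x = 5

18


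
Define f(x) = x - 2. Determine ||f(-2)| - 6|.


2


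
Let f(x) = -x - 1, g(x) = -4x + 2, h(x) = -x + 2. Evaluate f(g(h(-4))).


h(-4) = 6
g(6) = -22
f(-22) = 21

21


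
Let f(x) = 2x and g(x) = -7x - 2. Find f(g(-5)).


g(-5) = 33
f(33) = 66

66


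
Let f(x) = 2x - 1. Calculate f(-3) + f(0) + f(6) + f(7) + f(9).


f(-3) = -7
f(0) = -1
f(6) = 11
f(7) = 13
f(9) = 17
Sum = 33

33


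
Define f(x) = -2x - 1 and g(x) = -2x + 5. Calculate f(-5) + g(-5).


f(-5) = 9
g(-5) = 15
Sum = 24

24


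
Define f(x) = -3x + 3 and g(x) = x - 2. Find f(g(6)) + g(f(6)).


f(g(6)) = -9
g(f(6)) = -17
Sum = -26

-26


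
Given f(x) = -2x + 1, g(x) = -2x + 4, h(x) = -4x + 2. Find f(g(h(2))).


h(2) = -6
g(-6) = 16
f(16) = -31

-31


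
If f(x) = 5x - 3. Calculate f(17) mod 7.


5


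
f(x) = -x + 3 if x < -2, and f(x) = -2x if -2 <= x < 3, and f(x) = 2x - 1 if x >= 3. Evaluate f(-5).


8


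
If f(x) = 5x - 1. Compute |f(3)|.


14


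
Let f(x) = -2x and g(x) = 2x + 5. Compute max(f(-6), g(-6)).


f(-6) = 12
g(-6) = -7
max = 12

12


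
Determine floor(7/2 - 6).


-3


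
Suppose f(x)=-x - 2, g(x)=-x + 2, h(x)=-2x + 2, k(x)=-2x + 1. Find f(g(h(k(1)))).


0


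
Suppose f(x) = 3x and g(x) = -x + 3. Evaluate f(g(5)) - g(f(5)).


f(g(5)) = -6
g(f(5)) = -12
Difference = 6

6


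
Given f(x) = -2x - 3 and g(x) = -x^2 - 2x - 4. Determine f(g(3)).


g(3) = -19
f(-19) = 35

35


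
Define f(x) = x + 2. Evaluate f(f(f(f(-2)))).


f(-2) = 0
f(0) = 2
f(2) = 4
f(4) = 6

6


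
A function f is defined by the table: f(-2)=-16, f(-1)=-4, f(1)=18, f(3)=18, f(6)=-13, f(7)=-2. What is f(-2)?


Reading from the table at x = -2

-16


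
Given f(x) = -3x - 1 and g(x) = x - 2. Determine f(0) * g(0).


2


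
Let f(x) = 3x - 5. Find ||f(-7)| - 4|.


f(-7) = -26
|-26| = 26
|26 - 4| = 22

22


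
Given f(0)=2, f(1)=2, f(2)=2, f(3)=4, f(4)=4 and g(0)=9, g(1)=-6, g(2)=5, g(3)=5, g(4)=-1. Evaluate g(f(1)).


f(1) = 2
g(2) = 5

5


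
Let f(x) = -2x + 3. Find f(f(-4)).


f(-4) = 11
f(11) = -19

-19


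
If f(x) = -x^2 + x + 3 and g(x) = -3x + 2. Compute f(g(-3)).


-107


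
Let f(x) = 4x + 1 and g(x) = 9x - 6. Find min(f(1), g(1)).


f(1) = 5
g(1) = 3
min = 3

3


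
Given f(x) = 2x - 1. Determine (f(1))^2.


f(1) = 1
(1)^2 = 1

1


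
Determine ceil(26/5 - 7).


26/5 = 5.2
5.2 - 7 = -1.8
ceil(-1.8) = -1

-1


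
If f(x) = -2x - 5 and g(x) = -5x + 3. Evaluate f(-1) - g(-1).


f(-1) = -3
g(-1) = 8
Difference = -11

-11


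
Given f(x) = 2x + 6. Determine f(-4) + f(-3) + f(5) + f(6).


f(-4) = -2
f(-3) = 0
f(5) = 16
f(6) = 18
Sum = 32

32


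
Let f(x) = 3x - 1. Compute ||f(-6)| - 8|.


f(-6) = -19
|-19| = 19
|19 - 8| = 11

11


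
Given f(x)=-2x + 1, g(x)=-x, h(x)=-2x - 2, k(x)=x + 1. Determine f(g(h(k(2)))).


-15


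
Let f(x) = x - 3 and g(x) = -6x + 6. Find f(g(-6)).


g(-6) = 42
f(42) = 39

39


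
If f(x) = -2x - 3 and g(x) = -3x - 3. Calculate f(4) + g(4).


-26


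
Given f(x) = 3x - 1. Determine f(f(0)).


f(0) = -1
f(-1) = -4

-4


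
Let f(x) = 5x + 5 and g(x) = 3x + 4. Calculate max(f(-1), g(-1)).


1


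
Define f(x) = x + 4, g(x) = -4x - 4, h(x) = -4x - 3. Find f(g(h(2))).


h(2) = -11
g(-11) = 40
f(40) = 44

44


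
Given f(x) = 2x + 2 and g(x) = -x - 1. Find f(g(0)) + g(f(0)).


-3


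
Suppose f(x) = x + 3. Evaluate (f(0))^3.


27


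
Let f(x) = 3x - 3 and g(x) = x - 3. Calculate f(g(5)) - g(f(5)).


f(g(5)) = 3
g(f(5)) = 9
Difference = -6

-6


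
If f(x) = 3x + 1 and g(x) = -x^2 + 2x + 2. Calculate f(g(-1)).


g(-1) = -1
f(-1) = -2

-2


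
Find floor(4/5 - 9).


4/5 = 0.8
0.8 - 9 = -8.2
floor(-8.2) = -9

-9


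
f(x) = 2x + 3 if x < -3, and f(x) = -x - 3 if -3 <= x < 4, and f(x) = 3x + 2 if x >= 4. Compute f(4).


4 satisfies x >= 4
f(4) = 14

14


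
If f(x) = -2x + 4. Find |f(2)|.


0


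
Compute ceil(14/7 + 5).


14/7 = 2
2 + 5 = 7
ceil(7) = 7

7


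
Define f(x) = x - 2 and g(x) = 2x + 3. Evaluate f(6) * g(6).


f(6) = 4
g(6) = 15
Product = 60

60


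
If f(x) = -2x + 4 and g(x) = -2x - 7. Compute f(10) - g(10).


f(10) = -16
g(10) = -27
Difference = 11

11


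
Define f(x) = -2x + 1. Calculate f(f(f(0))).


f(0) = 1
f(1) = -1
f(-1) = 3

3


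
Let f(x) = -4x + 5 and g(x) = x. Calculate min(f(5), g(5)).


f(5) = -15
g(5) = 5
min = -15

-15


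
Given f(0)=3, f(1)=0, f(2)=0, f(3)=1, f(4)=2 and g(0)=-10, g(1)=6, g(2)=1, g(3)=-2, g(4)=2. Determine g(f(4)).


f(4) = 2
g(2) = 1

1


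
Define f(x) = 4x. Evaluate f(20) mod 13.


2


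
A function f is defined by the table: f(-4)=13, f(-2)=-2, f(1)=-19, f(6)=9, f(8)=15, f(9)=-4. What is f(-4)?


Reading from the table at x = -4

13


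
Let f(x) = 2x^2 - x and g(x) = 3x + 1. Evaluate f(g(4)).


g(4) = 13
f(13) = 2*(13)^2 - 1*(13) = 325

325


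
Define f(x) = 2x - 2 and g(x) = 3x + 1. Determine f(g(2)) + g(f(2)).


f(g(2)) = 12
g(f(2)) = 7
Sum = 19

19


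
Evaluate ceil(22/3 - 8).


22/3 = 7.3333
7.3333 - 8 = -0.6667
ceil(-0.6667) = 0

0


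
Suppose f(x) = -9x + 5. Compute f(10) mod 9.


f(10) = -85
-85 mod 9 = 5

5


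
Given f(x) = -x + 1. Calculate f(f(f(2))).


f(2) = -1
f(-1) = 2
f(2) = -1

-1


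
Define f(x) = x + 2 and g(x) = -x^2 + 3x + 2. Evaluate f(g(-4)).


g(-4) = -26
f(-26) = -24

-24


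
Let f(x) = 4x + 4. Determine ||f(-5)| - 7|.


9


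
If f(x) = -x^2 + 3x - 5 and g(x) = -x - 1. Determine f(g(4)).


g(4) = -5
f(-5) = (-1)*(-5)^2 + 3*(-5) - 5 = -45

-45


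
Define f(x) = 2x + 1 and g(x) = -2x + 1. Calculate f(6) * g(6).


-143


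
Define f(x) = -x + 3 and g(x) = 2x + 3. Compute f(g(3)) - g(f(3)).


f(g(3)) = -6
g(f(3)) = 3
Difference = -9

-9


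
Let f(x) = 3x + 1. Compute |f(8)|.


f(8) = 25
|25| = 25

25


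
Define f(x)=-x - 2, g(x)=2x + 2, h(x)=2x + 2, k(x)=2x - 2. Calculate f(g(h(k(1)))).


k(1) = 0
h(0) = 2
g(2) = 6
f(6) = -8

-8


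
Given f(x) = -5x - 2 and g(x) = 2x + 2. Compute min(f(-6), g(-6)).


f(-6) = 28
g(-6) = -10
min = -10

-10


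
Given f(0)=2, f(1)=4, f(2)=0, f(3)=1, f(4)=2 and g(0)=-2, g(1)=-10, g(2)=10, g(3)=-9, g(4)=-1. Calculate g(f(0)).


f(0) = 2
g(2) = 10

10


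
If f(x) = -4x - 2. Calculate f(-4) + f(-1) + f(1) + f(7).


f(-4) = 14
f(-1) = 2
f(1) = -6
f(7) = -30
Sum = -20

-20


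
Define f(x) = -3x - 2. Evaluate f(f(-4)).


f(-4) = 10
f(10) = -32

-32


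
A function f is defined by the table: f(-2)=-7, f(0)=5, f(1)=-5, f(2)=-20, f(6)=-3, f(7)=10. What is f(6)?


Reading from the table at x = 6

-3


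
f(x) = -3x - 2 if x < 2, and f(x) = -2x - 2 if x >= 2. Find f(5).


5 satisfies x >= 2
f(5) = -12

-12


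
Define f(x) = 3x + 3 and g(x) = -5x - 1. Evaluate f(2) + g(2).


f(2) = 9
g(2) = -11
Sum = -2

-2


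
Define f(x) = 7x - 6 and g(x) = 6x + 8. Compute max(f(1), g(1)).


f(1) = 1
g(1) = 14
max = 14

14


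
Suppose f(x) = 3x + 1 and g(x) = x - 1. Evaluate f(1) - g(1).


f(1) = 4
g(1) = 0
Difference = 4

4


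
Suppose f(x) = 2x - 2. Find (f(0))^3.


f(0) = -2
(-2)^3 = -8

-8


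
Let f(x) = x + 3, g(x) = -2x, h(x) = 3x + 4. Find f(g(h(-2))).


h(-2) = -2
g(-2) = 4
f(4) = 7

7


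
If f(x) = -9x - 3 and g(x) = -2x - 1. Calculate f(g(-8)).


g(-8) = 15
f(15) = -138

-138


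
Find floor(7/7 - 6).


7/7 = 1
1 - 6 = -5
floor(-5) = -5

-5


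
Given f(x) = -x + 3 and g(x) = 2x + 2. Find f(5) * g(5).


f(5) = -2
g(5) = 12
Product = -24

-24


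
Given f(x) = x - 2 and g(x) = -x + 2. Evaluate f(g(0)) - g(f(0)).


f(g(0)) = 0
g(f(0)) = 4
Difference = -4

-4


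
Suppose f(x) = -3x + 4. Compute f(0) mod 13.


f(0) = 4
4 mod 13 = 4

4


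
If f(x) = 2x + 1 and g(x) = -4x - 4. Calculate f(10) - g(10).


f(10) = 21
g(10) = -44
Difference = 65

65


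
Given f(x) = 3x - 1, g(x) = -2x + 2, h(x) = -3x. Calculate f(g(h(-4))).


h(-4) = 12
g(12) = -22
f(-22) = -67

-67


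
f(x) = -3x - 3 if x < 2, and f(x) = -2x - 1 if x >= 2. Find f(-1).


-1 satisfies x < 2
f(-1) = 0

0


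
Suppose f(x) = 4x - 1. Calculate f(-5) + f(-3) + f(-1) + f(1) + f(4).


-21


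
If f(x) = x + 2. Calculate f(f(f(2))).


f(2) = 4
f(4) = 6
f(6) = 8

8


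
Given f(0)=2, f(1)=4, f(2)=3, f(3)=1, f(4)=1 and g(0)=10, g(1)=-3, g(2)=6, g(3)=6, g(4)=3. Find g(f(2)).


f(2) = 3
g(3) = 6

6


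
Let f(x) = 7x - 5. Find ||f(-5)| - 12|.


f(-5) = -40
|-40| = 40
|40 - 12| = 28

28


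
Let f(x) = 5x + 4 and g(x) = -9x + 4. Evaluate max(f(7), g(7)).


f(7) = 39
g(7) = -59
max = 39

39


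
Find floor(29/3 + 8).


29/3 = 9.6667
9.6667 + 8 = 17.6667
floor(17.6667) = 17

17


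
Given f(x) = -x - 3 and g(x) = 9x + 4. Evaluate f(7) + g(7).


f(7) = -10
g(7) = 67
Sum = 57

57


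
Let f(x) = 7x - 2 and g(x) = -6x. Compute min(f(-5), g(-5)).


f(-5) = -37
g(-5) = 30
min = -37

-37


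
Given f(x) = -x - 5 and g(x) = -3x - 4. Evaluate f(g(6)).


g(6) = -22
f(-22) = 17

17


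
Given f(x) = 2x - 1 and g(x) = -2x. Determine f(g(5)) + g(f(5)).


-39


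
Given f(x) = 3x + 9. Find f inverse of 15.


Solve 3x + 9 = 15
x = (15 - 9) / 3 = 2

2


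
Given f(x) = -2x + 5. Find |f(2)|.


f(2) = 1
|1| = 1

1


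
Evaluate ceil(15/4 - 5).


-1


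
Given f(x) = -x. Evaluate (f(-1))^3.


f(-1) = 1
(1)^3 = 1

1


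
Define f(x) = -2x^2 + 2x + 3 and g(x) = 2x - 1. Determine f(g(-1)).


g(-1) = -3
f(-3) = (-2)*(-3)^2 + 2*(-3) + 3 = -21

-21


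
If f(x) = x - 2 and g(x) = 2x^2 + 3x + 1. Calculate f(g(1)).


g(1) = 6
f(6) = 4

4


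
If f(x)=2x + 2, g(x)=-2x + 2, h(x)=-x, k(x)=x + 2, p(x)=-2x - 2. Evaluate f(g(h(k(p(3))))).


p(3) = -8
k(-8) = -6
h(-6) = 6
g(6) = -10
f(-10) = -18

-18


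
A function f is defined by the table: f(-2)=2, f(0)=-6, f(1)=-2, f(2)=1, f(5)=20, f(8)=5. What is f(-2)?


Reading from the table at x = -2

2


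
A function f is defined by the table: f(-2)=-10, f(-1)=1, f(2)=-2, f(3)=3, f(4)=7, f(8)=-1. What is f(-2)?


Reading from the table at x = -2

-10
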